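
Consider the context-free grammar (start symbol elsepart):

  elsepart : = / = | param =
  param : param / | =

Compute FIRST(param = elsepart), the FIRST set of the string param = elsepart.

Add FIRST(param) = { = }; param is not nullable, stop.

{ = }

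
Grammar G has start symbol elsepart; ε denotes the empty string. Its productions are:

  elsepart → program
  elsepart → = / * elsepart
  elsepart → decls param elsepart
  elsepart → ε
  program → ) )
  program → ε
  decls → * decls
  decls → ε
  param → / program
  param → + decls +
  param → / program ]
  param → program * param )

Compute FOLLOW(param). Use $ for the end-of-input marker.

In elsepart → decls param elsepart: add FIRST(elsepart)\{ε} = { ), *, +, /, = }.
  Since elsepart is nullable, also add FOLLOW(elsepart) = { $ }.
In param → program * param ): add FIRST()) = { ) }.
Union: FOLLOW(param) = { $, ), *, +, /, = }.

{ $, ), *, +, /, = }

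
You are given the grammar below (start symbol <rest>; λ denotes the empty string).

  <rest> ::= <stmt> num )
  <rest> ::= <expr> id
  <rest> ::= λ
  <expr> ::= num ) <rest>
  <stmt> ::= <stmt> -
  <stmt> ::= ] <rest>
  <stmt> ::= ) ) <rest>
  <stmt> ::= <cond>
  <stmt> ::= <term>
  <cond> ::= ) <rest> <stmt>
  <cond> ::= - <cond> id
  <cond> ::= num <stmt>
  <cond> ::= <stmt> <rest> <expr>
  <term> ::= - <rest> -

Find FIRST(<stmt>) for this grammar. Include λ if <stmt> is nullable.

From <stmt> ::= <stmt> -: add FIRST(<stmt>) = { ), -, ], num }.
<stmt> ::= ] <rest> contributes {]}.
<stmt> ::= ) ) <rest> contributes {)}.
From <stmt> ::= <cond>: add FIRST(<cond>) = { ), -, ], num }.
From <stmt> ::= <term>: add FIRST(<term>) = { - }.
Union: FIRST(<stmt>) = { ), -, ], num }.

{ ), -, ], num }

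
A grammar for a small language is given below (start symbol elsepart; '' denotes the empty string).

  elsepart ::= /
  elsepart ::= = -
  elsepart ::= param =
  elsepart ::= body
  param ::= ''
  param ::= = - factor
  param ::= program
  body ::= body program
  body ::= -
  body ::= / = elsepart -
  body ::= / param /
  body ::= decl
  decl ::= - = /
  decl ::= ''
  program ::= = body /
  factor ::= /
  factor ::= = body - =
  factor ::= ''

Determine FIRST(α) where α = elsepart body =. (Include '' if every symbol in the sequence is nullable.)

{ -, /, = }

Add FIRST(elsepart)\{''} = { -, /, = }; elsepart is nullable, continue.
Add FIRST(body)\{''} = { -, /, = }; body is nullable, continue.
= is a terminal; add {=} and stop.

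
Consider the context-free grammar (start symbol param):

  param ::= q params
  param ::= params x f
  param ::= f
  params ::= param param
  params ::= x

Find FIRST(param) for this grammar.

{ f, q, x }

param ::= q params contributes {q}.
From param ::= params x f: add FIRST(params) = { f, q, x }.
param ::= f contributes {f}.
Union: FIRST(param) = { f, q, x }.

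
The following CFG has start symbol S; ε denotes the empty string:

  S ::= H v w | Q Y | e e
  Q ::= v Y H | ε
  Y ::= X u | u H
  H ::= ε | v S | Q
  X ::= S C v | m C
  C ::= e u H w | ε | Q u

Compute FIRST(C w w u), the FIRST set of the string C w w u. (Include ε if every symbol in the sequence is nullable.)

Add FIRST(C)\{ε} = { e, u, v }; C is nullable, continue.
w is a terminal; add {w} and stop.

{ e, u, v, w }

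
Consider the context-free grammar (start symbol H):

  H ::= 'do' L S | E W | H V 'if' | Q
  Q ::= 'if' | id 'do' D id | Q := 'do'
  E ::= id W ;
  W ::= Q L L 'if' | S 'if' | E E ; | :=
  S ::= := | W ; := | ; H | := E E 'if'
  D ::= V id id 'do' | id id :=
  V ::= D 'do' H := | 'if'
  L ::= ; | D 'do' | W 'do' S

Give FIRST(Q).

Q ::= 'if' contributes {'if'}.
Q ::= id 'do' D id contributes {id}.
From Q ::= Q := 'do': add FIRST(Q) = { 'if', id }.
Union: FIRST(Q) = { 'if', id }.

{ 'if', id }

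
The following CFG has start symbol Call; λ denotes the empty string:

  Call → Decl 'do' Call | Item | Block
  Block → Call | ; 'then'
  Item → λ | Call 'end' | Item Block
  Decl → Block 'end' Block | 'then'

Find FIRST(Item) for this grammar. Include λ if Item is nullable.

Item → λ contributes λ.
From Item → Call 'end': Call nullable, take FIRST(Call) ∪ {'end'} = { 'end', 'then', ; }.
From Item → Item Block: Item, Block nullable, take FIRST(Item) ∪ FIRST(Block) = { 'end', 'then', ; }; also λ since the whole RHS is nullable.
Union: FIRST(Item) = { 'end', 'then', ;, λ }.

{ 'end', 'then', ;, λ }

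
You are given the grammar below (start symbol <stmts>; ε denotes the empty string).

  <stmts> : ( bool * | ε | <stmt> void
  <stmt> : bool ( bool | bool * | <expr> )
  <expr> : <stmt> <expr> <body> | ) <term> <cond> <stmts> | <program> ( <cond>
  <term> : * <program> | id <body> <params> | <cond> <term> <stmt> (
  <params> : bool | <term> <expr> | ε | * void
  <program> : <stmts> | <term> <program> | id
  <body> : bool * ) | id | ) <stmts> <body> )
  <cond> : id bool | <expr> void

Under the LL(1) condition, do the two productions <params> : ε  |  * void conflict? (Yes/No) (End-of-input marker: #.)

Yes

FIRST(ε) = { ε } and FIRST(* void) = { * }.
The first alternative is nullable and FOLLOW(<params>) = { (, ), *, bool, id } shares * with FIRST of the second — conflict.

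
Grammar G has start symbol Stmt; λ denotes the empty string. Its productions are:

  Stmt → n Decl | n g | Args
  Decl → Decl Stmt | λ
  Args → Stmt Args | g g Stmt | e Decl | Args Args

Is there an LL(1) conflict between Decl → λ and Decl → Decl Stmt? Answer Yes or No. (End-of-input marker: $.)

FIRST(λ) = { λ } and FIRST(Decl Stmt) = { e, g, n }.
The first alternative is nullable and FOLLOW(Decl) = { $, e, g, n } shares e with FIRST of the second — conflict.

Yes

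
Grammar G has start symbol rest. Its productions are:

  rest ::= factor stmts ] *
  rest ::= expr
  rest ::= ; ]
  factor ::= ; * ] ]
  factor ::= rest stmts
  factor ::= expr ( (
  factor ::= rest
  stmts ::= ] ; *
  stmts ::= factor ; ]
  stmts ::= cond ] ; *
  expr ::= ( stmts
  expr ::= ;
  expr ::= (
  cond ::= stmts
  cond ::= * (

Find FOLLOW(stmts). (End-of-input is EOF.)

In rest ::= factor stmts ] *: add FIRST(] *) = { ] }.
In factor ::= rest stmts: stmts is at the end, add FOLLOW(factor) = { (, *, ;, ] }.
In expr ::= ( stmts: stmts is at the end, add FOLLOW(expr) = { EOF, (, *, ;, ] }.
In cond ::= stmts: stmts is at the end, add FOLLOW(cond) = { ] }.
Union: FOLLOW(stmts) = { EOF, (, *, ;, ] }.

{ EOF, (, *, ;, ] }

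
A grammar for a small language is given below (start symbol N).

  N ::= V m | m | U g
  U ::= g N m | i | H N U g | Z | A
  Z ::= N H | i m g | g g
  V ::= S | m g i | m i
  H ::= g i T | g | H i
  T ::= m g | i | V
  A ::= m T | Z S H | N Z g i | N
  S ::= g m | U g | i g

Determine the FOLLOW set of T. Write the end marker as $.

{ g, i, m }

In H ::= g i T: T is at the end, add FOLLOW(H) = { g, i, m }.
In A ::= m T: T is at the end, add FOLLOW(A) = { g }.
Union: FOLLOW(T) = { g, i, m }.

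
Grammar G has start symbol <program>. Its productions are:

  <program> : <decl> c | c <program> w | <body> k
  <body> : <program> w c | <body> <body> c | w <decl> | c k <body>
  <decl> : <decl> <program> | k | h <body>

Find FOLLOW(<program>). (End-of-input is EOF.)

<program> is the start symbol, so EOF ∈ FOLLOW(<program>).
In <program> : c <program> w: add FIRST(w) = { w }.
In <body> : <program> w c: add FIRST(w c) = { w }.
In <decl> : <decl> <program>: <program> is at the end, add FOLLOW(<decl>) = { c, h, k, w }.
Union: FOLLOW(<program>) = { EOF, c, h, k, w }.

{ EOF, c, h, k, w }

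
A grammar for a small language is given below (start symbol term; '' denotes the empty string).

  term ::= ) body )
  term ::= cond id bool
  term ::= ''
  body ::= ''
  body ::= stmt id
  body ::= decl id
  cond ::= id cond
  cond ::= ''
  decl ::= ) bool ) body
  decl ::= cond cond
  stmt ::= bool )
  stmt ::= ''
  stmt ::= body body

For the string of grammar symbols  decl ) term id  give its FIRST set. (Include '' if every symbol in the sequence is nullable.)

Add FIRST(decl)\{''} = { ), id }; decl is nullable, continue.
) is a terminal; add {)} and stop.

{ ), id }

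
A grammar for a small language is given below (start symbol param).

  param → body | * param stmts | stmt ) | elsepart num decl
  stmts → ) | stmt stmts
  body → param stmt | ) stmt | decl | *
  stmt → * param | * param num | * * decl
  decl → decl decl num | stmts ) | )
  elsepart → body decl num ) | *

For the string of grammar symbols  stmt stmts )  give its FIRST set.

{ * }

Add FIRST(stmt) = { * }; stmt is not nullable, stop.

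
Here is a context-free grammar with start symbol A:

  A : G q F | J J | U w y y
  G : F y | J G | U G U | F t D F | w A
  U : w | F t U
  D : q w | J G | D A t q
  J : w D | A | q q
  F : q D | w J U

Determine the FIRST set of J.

{ q, w }

J : w D contributes {w}.
From J : A: add FIRST(A) = { q, w }.
J : q q contributes {q}.
Union: FIRST(J) = { q, w }.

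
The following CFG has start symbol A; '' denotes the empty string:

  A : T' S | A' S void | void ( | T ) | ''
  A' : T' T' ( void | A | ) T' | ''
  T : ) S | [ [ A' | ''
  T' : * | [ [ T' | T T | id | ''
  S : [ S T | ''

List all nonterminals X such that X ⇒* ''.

{ A, A', S, T, T' }

Directly nullable (have an ''-production): A, A', T, T', S.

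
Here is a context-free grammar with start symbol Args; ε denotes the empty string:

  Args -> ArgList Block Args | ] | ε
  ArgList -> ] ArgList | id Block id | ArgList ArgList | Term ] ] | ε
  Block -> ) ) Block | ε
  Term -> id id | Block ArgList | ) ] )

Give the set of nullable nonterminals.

Directly nullable (have an ε-production): Args, ArgList, Block.
Term -> Block ArgList with every symbol nullable, so Term is nullable.

{ ArgList, Args, Block, Term }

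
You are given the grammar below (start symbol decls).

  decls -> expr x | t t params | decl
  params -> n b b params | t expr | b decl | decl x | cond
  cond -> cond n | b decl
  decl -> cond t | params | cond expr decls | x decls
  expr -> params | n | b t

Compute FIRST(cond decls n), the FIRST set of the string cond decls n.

{ b }

Add FIRST(cond) = { b }; cond is not nullable, stop.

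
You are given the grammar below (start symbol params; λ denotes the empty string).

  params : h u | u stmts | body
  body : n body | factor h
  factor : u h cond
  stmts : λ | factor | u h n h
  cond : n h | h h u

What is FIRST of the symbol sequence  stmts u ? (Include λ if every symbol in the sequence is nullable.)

Add FIRST(stmts)\{λ} = { u }; stmts is nullable, continue.
u is a terminal; add {u} and stop.

{ u }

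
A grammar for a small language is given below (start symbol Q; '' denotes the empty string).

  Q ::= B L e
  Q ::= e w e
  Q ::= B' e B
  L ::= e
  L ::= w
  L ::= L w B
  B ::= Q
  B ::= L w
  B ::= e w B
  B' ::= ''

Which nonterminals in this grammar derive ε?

Directly nullable (have an ''-production): B'.
No other nonterminal has a production whose RHS symbols are all nullable.

{ B' }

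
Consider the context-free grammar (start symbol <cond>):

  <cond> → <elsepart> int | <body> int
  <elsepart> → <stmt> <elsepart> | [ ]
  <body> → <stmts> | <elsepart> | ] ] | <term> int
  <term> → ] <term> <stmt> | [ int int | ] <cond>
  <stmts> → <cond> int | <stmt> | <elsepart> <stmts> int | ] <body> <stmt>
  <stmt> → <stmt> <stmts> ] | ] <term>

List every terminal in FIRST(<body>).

From <body> → <stmts>: add FIRST(<stmts>) = { [, ] }.
From <body> → <elsepart>: add FIRST(<elsepart>) = { [, ] }.
<body> → ] ] contributes {]}.
From <body> → <term> int: add FIRST(<term>) = { [, ] }.
Union: FIRST(<body>) = { [, ] }.

{ [, ] }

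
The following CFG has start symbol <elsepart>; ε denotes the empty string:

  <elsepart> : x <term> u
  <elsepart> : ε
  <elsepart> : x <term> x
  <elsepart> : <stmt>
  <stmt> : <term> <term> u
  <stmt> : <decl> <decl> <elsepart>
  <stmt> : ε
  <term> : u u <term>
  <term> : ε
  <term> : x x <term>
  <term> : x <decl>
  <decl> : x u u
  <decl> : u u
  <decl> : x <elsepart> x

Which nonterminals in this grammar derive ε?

{ <elsepart>, <stmt>, <term> }

Directly nullable (have an ε-production): <elsepart>, <stmt>, <term>.
No other nonterminal has a production whose RHS symbols are all nullable.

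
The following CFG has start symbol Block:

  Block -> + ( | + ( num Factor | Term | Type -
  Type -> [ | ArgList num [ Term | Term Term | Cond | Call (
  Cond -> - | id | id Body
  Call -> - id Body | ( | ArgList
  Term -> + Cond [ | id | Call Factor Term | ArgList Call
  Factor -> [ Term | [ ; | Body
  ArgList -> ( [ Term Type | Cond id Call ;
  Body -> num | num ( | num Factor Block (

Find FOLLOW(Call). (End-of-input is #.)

In Type -> Call (: add FIRST(() = { ( }.
In Term -> Call Factor Term: add FIRST(Factor Term) = { [, num }.
In Term -> ArgList Call: Call is at the end, add FOLLOW(Term) = { #, (, +, -, ;, [, id, num }.
In ArgList -> Cond id Call ;: add FIRST(;) = { ; }.
Union: FOLLOW(Call) = { #, (, +, -, ;, [, id, num }.

{ #, (, +, -, ;, [, id, num }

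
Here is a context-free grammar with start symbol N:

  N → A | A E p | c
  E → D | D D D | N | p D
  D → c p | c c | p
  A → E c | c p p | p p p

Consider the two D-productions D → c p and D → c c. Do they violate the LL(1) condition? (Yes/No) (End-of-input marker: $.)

Yes

FIRST(c p) = { c } and FIRST(c c) = { c }.
Both contain c, so the two alternatives are not disjoint — LL(1) conflict.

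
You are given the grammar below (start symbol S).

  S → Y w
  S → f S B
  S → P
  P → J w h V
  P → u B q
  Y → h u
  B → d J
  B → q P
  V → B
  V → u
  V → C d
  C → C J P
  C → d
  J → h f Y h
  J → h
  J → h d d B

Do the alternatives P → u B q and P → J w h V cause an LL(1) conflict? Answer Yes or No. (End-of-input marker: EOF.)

No

FIRST(u B q) = { u } and FIRST(J w h V) = { h }.
The FIRST sets are disjoint and neither alternative is nullable — no conflict.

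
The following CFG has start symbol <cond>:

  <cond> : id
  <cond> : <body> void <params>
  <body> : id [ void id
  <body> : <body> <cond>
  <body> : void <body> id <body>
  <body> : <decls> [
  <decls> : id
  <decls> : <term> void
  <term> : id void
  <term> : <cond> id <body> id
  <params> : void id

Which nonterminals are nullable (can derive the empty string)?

{ } (none)

No nonterminal has an empty production or an RHS whose symbols are all nullable.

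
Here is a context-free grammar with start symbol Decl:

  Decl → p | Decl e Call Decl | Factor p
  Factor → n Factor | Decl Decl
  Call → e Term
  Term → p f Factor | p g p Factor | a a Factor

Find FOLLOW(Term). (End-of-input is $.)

{ n, p }

In Call → e Term: Term is at the end, add FOLLOW(Call) = { n, p }.
Union: FOLLOW(Term) = { n, p }.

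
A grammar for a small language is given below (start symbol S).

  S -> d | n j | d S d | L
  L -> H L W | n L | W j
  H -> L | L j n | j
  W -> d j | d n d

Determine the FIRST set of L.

{ d, j, n }

From L -> H L W: add FIRST(H) = { d, j, n }.
L -> n L contributes {n}.
From L -> W j: add FIRST(W) = { d }.
Union: FIRST(L) = { d, j, n }.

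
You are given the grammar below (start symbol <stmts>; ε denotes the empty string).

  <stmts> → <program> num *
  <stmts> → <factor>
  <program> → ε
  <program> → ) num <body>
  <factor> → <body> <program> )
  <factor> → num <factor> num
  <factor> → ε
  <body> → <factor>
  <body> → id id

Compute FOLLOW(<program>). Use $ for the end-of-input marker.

{ ), num }

In <stmts> → <program> num *: add FIRST(num *) = { num }.
In <factor> → <body> <program> ): add FIRST()) = { ) }.
Union: FOLLOW(<program>) = { ), num }.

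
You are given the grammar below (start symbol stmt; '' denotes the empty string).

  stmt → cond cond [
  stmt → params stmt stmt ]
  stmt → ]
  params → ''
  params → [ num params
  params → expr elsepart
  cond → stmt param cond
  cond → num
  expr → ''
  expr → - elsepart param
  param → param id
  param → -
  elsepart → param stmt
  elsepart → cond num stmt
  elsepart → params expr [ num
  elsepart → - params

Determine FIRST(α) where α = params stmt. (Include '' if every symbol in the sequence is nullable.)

Add FIRST(params)\{''} = { -, [, ], num }; params is nullable, continue.
Add FIRST(stmt) = { -, [, ], num }; stmt is not nullable, stop.

{ -, [, ], num }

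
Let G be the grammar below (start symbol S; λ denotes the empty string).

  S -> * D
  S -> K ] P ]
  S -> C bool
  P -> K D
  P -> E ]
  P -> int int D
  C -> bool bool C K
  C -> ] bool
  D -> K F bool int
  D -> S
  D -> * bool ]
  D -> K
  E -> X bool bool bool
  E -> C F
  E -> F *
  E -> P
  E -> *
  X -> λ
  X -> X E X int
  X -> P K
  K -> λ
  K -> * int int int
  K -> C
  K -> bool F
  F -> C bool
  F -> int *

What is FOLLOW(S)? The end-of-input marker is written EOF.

{ EOF, *, ], bool, int }

S is the start symbol, so EOF ∈ FOLLOW(S).
In D -> S: S is at the end, add FOLLOW(D) = { EOF, *, ], bool, int }.
Union: FOLLOW(S) = { EOF, *, ], bool, int }.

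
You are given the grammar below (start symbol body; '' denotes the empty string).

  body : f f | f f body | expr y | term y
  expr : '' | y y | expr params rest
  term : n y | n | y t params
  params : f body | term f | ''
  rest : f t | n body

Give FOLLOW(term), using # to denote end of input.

In body : term y: add FIRST(y) = { y }.
In params : term f: add FIRST(f) = { f }.
Union: FOLLOW(term) = { f, y }.

{ f, y }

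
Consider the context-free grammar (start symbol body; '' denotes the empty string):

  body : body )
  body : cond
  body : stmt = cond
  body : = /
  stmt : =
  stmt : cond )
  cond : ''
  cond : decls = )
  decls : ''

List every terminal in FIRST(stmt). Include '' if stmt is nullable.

{ ), = }

stmt : = contributes {=}.
From stmt : cond ): cond nullable, take FIRST(cond) ∪ {)} = { ), = }.
Union: FIRST(stmt) = { ), = }.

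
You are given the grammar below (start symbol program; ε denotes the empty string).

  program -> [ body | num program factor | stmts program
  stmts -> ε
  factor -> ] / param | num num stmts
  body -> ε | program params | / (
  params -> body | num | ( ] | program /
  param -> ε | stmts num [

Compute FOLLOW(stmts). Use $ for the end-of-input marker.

{ $, (, /, [, ], num }

In program -> stmts program: add FIRST(program) = { [, num }.
In factor -> num num stmts: stmts is at the end, add FOLLOW(factor) = { $, (, /, [, ], num }.
In param -> stmts num [: add FIRST(num [) = { num }.
Union: FOLLOW(stmts) = { $, (, /, [, ], num }.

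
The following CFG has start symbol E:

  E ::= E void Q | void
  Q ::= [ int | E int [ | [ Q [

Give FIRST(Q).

{ [, void }

Q ::= [ int contributes {[}.
From Q ::= E int [: add FIRST(E) = { void }.
Q ::= [ Q [ contributes {[}.
Union: FIRST(Q) = { [, void }.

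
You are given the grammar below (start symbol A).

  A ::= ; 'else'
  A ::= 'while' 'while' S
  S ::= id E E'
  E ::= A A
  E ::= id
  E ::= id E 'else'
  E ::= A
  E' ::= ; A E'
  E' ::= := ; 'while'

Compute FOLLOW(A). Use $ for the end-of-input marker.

A is the start symbol, so $ ∈ FOLLOW(A).
In E ::= A A: add FIRST(A) = { 'while', ; }.
In E ::= A A: A is at the end, add FOLLOW(E) = { 'else', :=, ; }.
In E ::= A: A is at the end, add FOLLOW(E) = { 'else', :=, ; }.
In E' ::= ; A E': add FIRST(E') = { :=, ; }.
Union: FOLLOW(A) = { $, 'else', 'while', :=, ; }.

{ $, 'else', 'while', :=, ; }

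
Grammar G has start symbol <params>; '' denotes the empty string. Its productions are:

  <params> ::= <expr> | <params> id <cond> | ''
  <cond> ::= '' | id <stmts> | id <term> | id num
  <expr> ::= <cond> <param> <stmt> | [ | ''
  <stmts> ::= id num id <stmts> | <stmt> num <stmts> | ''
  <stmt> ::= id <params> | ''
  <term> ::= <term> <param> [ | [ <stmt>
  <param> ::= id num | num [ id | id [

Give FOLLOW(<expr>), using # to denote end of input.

In <params> ::= <expr>: <expr> is at the end, add FOLLOW(<params>) = { #, id, num }.
Union: FOLLOW(<expr>) = { #, id, num }.

{ #, id, num }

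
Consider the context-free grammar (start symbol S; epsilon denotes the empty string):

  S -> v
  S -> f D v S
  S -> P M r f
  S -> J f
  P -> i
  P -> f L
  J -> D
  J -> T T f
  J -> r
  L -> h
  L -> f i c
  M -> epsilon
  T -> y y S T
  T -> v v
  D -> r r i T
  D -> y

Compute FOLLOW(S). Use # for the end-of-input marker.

S is the start symbol, so # ∈ FOLLOW(S).
In S -> f D v S: S is at the end, add FOLLOW(S) = { #, v, y }.
In T -> y y S T: add FIRST(T) = { v, y }.
Union: FOLLOW(S) = { #, v, y }.

{ #, v, y }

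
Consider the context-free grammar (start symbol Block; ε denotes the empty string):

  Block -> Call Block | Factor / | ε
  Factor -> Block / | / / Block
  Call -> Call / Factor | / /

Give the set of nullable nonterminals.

Directly nullable (have an ε-production): Block.
No other nonterminal has a production whose RHS symbols are all nullable.

{ Block }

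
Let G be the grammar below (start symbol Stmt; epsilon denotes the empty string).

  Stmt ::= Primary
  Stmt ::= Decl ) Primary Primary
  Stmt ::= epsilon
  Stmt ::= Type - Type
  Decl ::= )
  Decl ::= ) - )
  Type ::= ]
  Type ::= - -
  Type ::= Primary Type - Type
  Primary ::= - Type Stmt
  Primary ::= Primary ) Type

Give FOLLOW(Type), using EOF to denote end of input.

In Stmt ::= Type - Type: add FIRST(- Type) = { - }.
In Stmt ::= Type - Type: Type is at the end, add FOLLOW(Stmt) = { EOF, ), -, ] }.
In Type ::= Primary Type - Type: add FIRST(- Type) = { - }.
In Type ::= Primary Type - Type: Type is at the end, add FOLLOW(Type) = { EOF, ), -, ] }.
In Primary ::= - Type Stmt: add FIRST(Stmt)\{epsilon} = { ), -, ] }.
  Since Stmt is nullable, also add FOLLOW(Primary) = { EOF, ), -, ] }.
In Primary ::= Primary ) Type: Type is at the end, add FOLLOW(Primary) = { EOF, ), -, ] }.
Union: FOLLOW(Type) = { EOF, ), -, ] }.

{ EOF, ), -, ] }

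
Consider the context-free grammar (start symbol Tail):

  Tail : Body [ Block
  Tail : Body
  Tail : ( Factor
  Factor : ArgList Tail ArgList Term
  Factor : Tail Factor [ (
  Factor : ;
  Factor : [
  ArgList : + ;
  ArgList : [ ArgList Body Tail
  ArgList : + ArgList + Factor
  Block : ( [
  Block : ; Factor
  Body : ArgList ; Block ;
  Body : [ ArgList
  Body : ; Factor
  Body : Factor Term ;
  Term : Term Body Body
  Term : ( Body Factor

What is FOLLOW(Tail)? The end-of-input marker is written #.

Tail is the start symbol, so # ∈ FOLLOW(Tail).
In Factor : ArgList Tail ArgList Term: add FIRST(ArgList Term) = { +, [ }.
In Factor : Tail Factor [ (: add FIRST(Factor [ () = { (, +, ;, [ }.
In ArgList : [ ArgList Body Tail: Tail is at the end, add FOLLOW(ArgList) = { #, (, +, ;, [ }.
Union: FOLLOW(Tail) = { #, (, +, ;, [ }.

{ #, (, +, ;, [ }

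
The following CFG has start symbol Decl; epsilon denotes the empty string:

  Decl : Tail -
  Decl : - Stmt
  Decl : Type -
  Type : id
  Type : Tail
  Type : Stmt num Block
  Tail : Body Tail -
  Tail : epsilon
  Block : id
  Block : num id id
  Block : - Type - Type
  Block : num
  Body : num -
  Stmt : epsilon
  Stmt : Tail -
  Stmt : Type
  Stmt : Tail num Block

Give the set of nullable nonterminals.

Directly nullable (have an epsilon-production): Tail, Stmt.
Type : Tail with every symbol nullable, so Type is nullable.
No other nonterminal has a production whose RHS symbols are all nullable.

{ Stmt, Tail, Type }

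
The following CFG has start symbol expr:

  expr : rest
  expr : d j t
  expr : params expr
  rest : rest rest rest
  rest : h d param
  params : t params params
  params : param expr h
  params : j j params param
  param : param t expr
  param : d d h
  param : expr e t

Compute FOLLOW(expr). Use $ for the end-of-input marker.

{ $, d, e, h, j, t }

expr is the start symbol, so $ ∈ FOLLOW(expr).
In expr : params expr: expr is at the end, add FOLLOW(expr) = { $, d, e, h, j, t }.
In params : param expr h: add FIRST(h) = { h }.
In param : param t expr: expr is at the end, add FOLLOW(param) = { $, d, e, h, j, t }.
In param : expr e t: add FIRST(e t) = { e }.
Union: FOLLOW(expr) = { $, d, e, h, j, t }.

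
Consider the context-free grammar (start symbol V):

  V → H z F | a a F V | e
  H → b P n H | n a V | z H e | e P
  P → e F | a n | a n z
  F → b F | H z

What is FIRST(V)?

{ a, b, e, n, z }

From V → H z F: add FIRST(H) = { b, e, n, z }.
V → a a F V contributes {a}.
V → e contributes {e}.
Union: FIRST(V) = { a, b, e, n, z }.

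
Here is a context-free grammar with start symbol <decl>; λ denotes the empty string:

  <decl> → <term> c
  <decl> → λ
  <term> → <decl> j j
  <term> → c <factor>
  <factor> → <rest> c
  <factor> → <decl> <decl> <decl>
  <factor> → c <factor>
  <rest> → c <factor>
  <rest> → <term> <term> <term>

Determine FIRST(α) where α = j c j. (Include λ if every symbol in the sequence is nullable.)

{ j }

j is a terminal; add {j} and stop.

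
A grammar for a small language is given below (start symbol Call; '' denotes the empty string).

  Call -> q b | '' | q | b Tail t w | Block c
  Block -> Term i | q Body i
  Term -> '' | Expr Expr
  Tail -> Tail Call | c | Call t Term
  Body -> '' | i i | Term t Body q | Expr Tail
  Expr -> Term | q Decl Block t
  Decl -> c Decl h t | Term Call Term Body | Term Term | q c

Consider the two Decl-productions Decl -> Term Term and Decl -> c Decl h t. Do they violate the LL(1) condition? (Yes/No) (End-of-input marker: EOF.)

FIRST(Term Term) = { q, '' } and FIRST(c Decl h t) = { c }.
The first is nullable but FOLLOW(Decl) = { h, i, q } is disjoint from FIRST of the second.

No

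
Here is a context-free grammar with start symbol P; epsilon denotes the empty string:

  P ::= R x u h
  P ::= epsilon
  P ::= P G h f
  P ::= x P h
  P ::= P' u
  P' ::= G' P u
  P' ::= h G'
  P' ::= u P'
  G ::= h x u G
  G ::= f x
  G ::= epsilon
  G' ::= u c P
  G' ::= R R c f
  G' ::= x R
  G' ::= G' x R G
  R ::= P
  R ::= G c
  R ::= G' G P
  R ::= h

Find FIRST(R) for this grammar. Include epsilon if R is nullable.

{ c, f, h, u, x, epsilon }

From R ::= P: add FIRST(P) = { c, f, h, u, x, epsilon } (including epsilon since P is nullable).
From R ::= G c: G nullable, take FIRST(G) ∪ {c} = { c, f, h }.
From R ::= G' G P: add FIRST(G') = { c, f, h, u, x }.
R ::= h contributes {h}.
Union: FIRST(R) = { c, f, h, u, x, epsilon }.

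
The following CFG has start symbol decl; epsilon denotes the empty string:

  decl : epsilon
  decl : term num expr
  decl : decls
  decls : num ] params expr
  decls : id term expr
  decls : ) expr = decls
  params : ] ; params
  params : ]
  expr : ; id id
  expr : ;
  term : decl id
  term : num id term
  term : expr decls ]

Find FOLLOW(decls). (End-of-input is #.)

{ #, ], id }

In decl : decls: decls is at the end, add FOLLOW(decl) = { #, id }.
In decls : ) expr = decls: decls is at the end, add FOLLOW(decls) = { #, ], id }.
In term : expr decls ]: add FIRST(]) = { ] }.
Union: FOLLOW(decls) = { #, ], id }.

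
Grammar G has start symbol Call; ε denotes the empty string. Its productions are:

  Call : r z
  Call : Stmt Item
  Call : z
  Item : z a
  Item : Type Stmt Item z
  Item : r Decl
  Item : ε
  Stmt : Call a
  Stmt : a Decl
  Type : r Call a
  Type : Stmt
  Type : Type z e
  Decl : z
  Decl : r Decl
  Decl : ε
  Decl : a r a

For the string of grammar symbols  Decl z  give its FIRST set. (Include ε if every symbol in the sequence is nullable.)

{ a, r, z }

Add FIRST(Decl)\{ε} = { a, r, z }; Decl is nullable, continue.
z is a terminal; add {z} and stop.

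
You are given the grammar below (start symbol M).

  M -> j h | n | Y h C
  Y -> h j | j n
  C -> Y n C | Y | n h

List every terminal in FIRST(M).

{ h, j, n }

M -> j h contributes {j}.
M -> n contributes {n}.
From M -> Y h C: add FIRST(Y) = { h, j }.
Union: FIRST(M) = { h, j, n }.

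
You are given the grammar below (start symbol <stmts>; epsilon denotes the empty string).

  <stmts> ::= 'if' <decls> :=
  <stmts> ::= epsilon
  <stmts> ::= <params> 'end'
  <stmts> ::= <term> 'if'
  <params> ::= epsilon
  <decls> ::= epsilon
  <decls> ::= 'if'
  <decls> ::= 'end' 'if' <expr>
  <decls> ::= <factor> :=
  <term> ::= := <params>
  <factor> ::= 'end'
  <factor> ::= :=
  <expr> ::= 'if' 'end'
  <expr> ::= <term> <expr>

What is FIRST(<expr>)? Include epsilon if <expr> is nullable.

<expr> ::= 'if' 'end' contributes {'if'}.
From <expr> ::= <term> <expr>: add FIRST(<term>) = { := }.
Union: FIRST(<expr>) = { 'if', := }.

{ 'if', := }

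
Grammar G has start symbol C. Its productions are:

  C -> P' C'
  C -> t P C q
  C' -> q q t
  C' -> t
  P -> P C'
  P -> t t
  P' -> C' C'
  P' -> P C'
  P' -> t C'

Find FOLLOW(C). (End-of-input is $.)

C is the start symbol, so $ ∈ FOLLOW(C).
In C -> t P C q: add FIRST(q) = { q }.
Union: FOLLOW(C) = { $, q }.

{ $, q }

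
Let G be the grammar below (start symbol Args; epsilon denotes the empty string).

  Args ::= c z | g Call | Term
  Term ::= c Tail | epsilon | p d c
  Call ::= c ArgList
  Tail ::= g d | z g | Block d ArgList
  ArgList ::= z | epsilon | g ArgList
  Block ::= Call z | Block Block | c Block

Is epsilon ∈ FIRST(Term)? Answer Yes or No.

Yes

Term has an epsilon-production, so Term ⇒ epsilon.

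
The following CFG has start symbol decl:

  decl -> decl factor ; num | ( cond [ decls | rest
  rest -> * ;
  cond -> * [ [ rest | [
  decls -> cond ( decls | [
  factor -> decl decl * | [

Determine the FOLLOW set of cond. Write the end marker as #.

In decl -> ( cond [ decls: add FIRST([ decls) = { [ }.
In decls -> cond ( decls: add FIRST(( decls) = { ( }.
Union: FOLLOW(cond) = { (, [ }.

{ (, [ }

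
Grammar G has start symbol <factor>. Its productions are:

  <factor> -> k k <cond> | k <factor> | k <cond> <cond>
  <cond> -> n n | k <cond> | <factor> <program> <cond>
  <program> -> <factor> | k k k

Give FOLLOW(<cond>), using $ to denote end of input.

In <factor> -> k k <cond>: <cond> is at the end, add FOLLOW(<factor>) = { $, k, n }.
In <factor> -> k <cond> <cond>: add FIRST(<cond>) = { k, n }.
In <factor> -> k <cond> <cond>: <cond> is at the end, add FOLLOW(<factor>) = { $, k, n }.
In <cond> -> k <cond>: <cond> is at the end, add FOLLOW(<cond>) = { $, k, n }.
In <cond> -> <factor> <program> <cond>: <cond> is at the end, add FOLLOW(<cond>) = { $, k, n }.
Union: FOLLOW(<cond>) = { $, k, n }.

{ $, k, n }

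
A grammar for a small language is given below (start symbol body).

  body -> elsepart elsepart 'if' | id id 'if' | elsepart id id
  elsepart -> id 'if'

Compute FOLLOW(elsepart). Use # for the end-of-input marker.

In body -> elsepart elsepart 'if': add FIRST(elsepart 'if') = { id }.
In body -> elsepart elsepart 'if': add FIRST('if') = { 'if' }.
In body -> elsepart id id: add FIRST(id id) = { id }.
Union: FOLLOW(elsepart) = { 'if', id }.

{ 'if', id }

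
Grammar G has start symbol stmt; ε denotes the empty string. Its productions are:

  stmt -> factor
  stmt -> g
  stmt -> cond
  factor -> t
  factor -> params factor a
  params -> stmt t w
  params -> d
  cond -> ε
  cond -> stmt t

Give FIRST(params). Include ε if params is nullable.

{ d, g, t }

From params -> stmt t w: stmt nullable, take FIRST(stmt) ∪ {t} = { d, g, t }.
params -> d contributes {d}.
Union: FIRST(params) = { d, g, t }.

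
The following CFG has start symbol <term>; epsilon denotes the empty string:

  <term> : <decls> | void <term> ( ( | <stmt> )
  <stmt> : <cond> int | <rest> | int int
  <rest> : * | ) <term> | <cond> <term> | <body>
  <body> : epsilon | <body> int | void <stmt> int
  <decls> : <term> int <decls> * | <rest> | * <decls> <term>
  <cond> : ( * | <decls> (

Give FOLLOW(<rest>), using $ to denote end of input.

In <stmt> : <rest>: <rest> is at the end, add FOLLOW(<stmt>) = { ), int }.
In <decls> : <rest>: <rest> is at the end, add FOLLOW(<decls>) = { $, (, ), *, int, void }.
Union: FOLLOW(<rest>) = { $, (, ), *, int, void }.

{ $, (, ), *, int, void }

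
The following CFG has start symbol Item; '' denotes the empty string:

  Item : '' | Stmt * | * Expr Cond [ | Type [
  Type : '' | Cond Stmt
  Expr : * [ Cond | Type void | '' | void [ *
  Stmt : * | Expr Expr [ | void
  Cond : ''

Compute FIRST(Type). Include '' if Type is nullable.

Type : '' contributes ''.
From Type : Cond Stmt: Cond nullable, take FIRST(Cond) ∪ FIRST(Stmt) = { *, [, void }.
Union: FIRST(Type) = { *, [, void, '' }.

{ *, [, void, '' }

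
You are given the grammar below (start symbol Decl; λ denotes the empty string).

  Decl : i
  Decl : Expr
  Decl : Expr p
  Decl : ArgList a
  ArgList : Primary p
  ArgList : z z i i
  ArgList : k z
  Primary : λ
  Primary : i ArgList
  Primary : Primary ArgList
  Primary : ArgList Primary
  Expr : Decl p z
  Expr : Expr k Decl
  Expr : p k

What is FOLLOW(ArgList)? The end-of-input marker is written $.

{ a, i, k, p, z }

In Decl : ArgList a: add FIRST(a) = { a }.
In Primary : i ArgList: ArgList is at the end, add FOLLOW(Primary) = { i, k, p, z }.
In Primary : Primary ArgList: ArgList is at the end, add FOLLOW(Primary) = { i, k, p, z }.
In Primary : ArgList Primary: add FIRST(Primary)\{λ} = { i, k, p, z }.
  Since Primary is nullable, also add FOLLOW(Primary) = { i, k, p, z }.
Union: FOLLOW(ArgList) = { a, i, k, p, z }.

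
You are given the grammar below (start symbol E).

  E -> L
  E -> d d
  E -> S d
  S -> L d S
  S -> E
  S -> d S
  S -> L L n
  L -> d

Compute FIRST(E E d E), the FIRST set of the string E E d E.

Add FIRST(E) = { d }; E is not nullable, stop.

{ d }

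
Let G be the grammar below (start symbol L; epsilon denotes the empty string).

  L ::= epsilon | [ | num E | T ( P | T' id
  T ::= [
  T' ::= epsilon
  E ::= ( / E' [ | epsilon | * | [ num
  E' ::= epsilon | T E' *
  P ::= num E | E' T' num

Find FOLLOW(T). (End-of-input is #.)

{ (, *, [ }

In L ::= T ( P: add FIRST(( P) = { ( }.
In E' ::= T E' *: add FIRST(E' *) = { *, [ }.
Union: FOLLOW(T) = { (, *, [ }.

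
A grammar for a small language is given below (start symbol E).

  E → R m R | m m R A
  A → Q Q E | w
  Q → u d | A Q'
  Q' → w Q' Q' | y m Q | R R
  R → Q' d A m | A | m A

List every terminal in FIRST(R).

{ m, u, w, y }

From R → Q' d A m: add FIRST(Q') = { m, u, w, y }.
From R → A: add FIRST(A) = { u, w }.
R → m A contributes {m}.
Union: FIRST(R) = { m, u, w, y }.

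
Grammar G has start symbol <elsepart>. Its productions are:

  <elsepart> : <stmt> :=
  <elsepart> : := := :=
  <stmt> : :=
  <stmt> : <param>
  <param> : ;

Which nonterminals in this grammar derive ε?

{ } (none)

No nonterminal has an empty production or an RHS whose symbols are all nullable.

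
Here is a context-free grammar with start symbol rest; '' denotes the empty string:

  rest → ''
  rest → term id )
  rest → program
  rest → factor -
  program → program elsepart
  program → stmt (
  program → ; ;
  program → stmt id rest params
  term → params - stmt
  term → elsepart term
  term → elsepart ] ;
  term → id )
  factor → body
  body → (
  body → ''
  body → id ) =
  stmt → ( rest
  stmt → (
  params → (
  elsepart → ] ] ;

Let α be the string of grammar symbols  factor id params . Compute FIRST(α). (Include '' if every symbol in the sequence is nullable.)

Add FIRST(factor)\{''} = { (, id }; factor is nullable, continue.
id is a terminal; add {id} and stop.

{ (, id }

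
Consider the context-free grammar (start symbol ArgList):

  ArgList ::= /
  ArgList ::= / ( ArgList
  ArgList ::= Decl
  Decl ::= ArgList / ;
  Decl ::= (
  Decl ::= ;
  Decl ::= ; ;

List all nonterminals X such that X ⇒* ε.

No nonterminal has an empty production or an RHS whose symbols are all nullable.

{ } (none)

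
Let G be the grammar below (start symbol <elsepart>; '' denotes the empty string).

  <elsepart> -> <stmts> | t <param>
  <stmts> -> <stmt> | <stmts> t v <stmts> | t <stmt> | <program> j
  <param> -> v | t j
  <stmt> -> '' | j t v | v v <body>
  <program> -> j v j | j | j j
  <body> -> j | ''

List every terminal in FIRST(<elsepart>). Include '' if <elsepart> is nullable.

From <elsepart> -> <stmts>: add FIRST(<stmts>) = { j, t, v, '' } (including '' since <stmts> is nullable).
<elsepart> -> t <param> contributes {t}.
Union: FIRST(<elsepart>) = { j, t, v, '' }.

{ j, t, v, '' }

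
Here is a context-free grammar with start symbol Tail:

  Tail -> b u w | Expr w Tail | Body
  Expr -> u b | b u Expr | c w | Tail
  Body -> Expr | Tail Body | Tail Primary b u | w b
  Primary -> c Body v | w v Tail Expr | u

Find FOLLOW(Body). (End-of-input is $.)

In Tail -> Body: Body is at the end, add FOLLOW(Tail) = { $, b, c, u, v, w }.
In Body -> Tail Body: Body is at the end, add FOLLOW(Body) = { $, b, c, u, v, w }.
In Primary -> c Body v: add FIRST(v) = { v }.
Union: FOLLOW(Body) = { $, b, c, u, v, w }.

{ $, b, c, u, v, w }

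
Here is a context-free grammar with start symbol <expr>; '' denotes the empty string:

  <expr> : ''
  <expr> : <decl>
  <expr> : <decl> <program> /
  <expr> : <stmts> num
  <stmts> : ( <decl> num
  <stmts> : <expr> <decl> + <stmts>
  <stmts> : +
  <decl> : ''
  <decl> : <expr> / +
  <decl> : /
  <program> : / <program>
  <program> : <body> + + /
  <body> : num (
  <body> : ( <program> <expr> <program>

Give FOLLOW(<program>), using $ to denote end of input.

In <expr> : <decl> <program> /: add FIRST(/) = { / }.
In <program> : / <program>: <program> is at the end, add FOLLOW(<program>) = { (, +, /, num }.
In <body> : ( <program> <expr> <program>: add FIRST(<expr> <program>) = { (, +, /, num }.
In <body> : ( <program> <expr> <program>: <program> is at the end, add FOLLOW(<body>) = { + }.
Union: FOLLOW(<program>) = { (, +, /, num }.

{ (, +, /, num }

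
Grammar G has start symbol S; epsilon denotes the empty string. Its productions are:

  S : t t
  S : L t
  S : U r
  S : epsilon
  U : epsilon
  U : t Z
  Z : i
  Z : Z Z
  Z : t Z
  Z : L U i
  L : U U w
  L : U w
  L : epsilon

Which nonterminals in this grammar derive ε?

{ L, S, U }

Directly nullable (have an epsilon-production): S, U, L.
No other nonterminal has a production whose RHS symbols are all nullable.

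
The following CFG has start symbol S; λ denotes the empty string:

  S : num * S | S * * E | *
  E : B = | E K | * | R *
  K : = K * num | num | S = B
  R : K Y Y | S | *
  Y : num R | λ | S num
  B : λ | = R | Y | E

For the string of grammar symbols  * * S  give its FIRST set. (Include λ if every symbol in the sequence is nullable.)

* is a terminal; add {*} and stop.

{ * }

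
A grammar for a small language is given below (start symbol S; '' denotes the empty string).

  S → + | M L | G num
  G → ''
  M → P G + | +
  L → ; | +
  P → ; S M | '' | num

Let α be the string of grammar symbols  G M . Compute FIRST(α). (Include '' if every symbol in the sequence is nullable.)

Add FIRST(G)\{''} = {  }; G is nullable, continue.
Add FIRST(M) = { +, ;, num }; M is not nullable, stop.

{ +, ;, num }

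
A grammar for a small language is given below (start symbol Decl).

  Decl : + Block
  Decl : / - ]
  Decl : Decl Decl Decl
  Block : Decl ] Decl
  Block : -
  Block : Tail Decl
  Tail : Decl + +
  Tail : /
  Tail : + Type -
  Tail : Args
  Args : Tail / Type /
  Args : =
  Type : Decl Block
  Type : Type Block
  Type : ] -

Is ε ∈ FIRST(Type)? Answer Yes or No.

No nonterminal in this grammar is nullable.
No production of Type has an RHS whose symbols are all nullable, so Type is not nullable.

No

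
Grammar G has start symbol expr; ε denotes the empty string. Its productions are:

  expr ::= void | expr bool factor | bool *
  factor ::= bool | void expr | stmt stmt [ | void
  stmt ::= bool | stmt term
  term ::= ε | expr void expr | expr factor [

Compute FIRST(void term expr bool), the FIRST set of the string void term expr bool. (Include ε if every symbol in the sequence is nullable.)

void is a terminal; add {void} and stop.

{ void }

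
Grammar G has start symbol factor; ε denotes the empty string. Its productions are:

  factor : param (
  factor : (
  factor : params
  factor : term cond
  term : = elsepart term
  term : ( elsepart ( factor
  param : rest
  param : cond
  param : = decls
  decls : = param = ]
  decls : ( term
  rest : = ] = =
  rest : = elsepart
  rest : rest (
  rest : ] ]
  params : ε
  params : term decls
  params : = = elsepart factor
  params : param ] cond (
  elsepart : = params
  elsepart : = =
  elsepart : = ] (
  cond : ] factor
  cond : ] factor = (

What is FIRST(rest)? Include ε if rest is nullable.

rest : = ] = = contributes {=}.
rest : = elsepart contributes {=}.
From rest : rest (: add FIRST(rest) = { =, ] }.
rest : ] ] contributes {]}.
Union: FIRST(rest) = { =, ] }.

{ =, ] }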